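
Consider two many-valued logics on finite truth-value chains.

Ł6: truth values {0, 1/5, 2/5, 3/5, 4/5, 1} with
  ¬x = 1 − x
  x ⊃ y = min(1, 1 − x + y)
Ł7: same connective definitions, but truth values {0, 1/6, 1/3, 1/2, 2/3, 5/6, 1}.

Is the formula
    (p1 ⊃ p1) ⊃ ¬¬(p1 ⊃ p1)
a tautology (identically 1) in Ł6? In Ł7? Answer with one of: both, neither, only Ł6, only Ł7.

In Ł6: every assignment gives 1 — tautology.
In Ł7: every assignment gives 1 — tautology.

both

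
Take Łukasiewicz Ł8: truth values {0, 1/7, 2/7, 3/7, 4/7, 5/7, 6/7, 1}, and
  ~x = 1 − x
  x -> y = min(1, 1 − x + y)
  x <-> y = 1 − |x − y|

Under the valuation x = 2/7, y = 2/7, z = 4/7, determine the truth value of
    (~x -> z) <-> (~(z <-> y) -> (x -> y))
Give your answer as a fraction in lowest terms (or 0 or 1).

~x = ~2/7 = 5/7
~x -> z = 5/7 -> 4/7 = 6/7
z <-> y = 4/7 <-> 2/7 = 5/7
~(z <-> y) = ~5/7 = 2/7
x -> y = 2/7 -> 2/7 = 1
~(z <-> y) -> (x -> y) = 2/7 -> 1 = 1
(~x -> z) <-> (~(z <-> y) -> (x -> y)) = 6/7 <-> 1 = 6/7

6/7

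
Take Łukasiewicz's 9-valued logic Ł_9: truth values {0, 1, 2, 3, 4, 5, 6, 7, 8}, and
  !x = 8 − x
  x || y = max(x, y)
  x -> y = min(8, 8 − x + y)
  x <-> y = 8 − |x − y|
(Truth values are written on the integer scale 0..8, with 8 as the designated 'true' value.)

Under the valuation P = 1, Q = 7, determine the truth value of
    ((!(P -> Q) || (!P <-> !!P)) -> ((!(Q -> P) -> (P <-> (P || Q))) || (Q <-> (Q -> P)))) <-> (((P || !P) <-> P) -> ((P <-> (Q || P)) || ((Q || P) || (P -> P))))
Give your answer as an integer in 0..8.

P -> Q = 1 -> 7 = 8
!(P -> Q) = !8 = 0
!P = !1 = 7
!P = !1 = 7
!!P = !7 = 1
!P <-> !!P = 7 <-> 1 = 2
!(P -> Q) || (!P <-> !!P) = 0 || 2 = 2
Q -> P = 7 -> 1 = 2
!(Q -> P) = !2 = 6
P || Q = 1 || 7 = 7
P <-> (P || Q) = 1 <-> 7 = 2
!(Q -> P) -> (P <-> (P || Q)) = 6 -> 2 = 4
Q -> P = 7 -> 1 = 2
Q <-> (Q -> P) = 7 <-> 2 = 3
(!(Q -> P) -> (P <-> (P || Q))) || (Q <-> (Q -> P)) = 4 || 3 = 4
(!(P -> Q) || (!P <-> !!P)) -> ((!(Q -> P) -> (P <-> (P || Q))) || (Q <-> (Q -> P))) = 2 -> 4 = 8
!P = !1 = 7
P || !P = 1 || 7 = 7
(P || !P) <-> P = 7 <-> 1 = 2
Q || P = 7 || 1 = 7
P <-> (Q || P) = 1 <-> 7 = 2
Q || P = 7 || 1 = 7
P -> P = 1 -> 1 = 8
(Q || P) || (P -> P) = 7 || 8 = 8
(P <-> (Q || P)) || ((Q || P) || (P -> P)) = 2 || 8 = 8
((P || !P) <-> P) -> ((P <-> (Q || P)) || ((Q || P) || (P -> P))) = 2 -> 8 = 8
((!(P -> Q) || (!P <-> !!P)) -> ((!(Q -> P) -> (P <-> (P || Q))) || (Q <-> (Q -> P)))) <-> (((P || !P) <-> P) -> ((P <-> (Q || P)) || ((Q || P) || (P -> P)))) = 8 <-> 8 = 8

8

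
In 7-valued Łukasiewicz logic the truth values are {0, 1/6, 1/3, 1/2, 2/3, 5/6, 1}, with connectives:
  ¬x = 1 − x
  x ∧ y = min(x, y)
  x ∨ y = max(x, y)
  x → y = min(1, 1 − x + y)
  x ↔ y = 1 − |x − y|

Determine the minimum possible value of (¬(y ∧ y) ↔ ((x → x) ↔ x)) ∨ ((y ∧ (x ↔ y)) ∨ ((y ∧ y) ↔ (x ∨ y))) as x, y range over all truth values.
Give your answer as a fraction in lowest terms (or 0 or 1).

Take x = 1/2, y = 0:
y ∧ y = 0 ∧ 0 = 0
¬(y ∧ y) = ¬0 = 1
x → x = 1/2 → 1/2 = 1
(x → x) ↔ x = 1 ↔ 1/2 = 1/2
¬(y ∧ y) ↔ ((x → x) ↔ x) = 1 ↔ 1/2 = 1/2
x ↔ y = 1/2 ↔ 0 = 1/2
y ∧ (x ↔ y) = 0 ∧ 1/2 = 0
y ∧ y = 0 ∧ 0 = 0
x ∨ y = 1/2 ∨ 0 = 1/2
(y ∧ y) ↔ (x ∨ y) = 0 ↔ 1/2 = 1/2
(y ∧ (x ↔ y)) ∨ ((y ∧ y) ↔ (x ∨ y)) = 0 ∨ 1/2 = 1/2
(¬(y ∧ y) ↔ ((x → x) ↔ x)) ∨ ((y ∧ (x ↔ y)) ∨ ((y ∧ y) ↔ (x ∨ y))) = 1/2 ∨ 1/2 = 1/2
No assignment yields a value below 1/2, so this is the minimum.

1/2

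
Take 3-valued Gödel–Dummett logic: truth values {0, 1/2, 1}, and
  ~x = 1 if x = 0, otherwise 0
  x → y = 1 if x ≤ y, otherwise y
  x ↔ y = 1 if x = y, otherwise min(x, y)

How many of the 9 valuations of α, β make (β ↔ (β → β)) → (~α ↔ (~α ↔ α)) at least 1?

α = 0, β = 0 ↦ 1  ≥
α = 0, β = 1/2 ↦ 0  <
α = 0, β = 1 ↦ 0  <
α = 1/2, β = 0 ↦ 1  ≥
α = 1/2, β = 1/2 ↦ 1  ≥
α = 1/2, β = 1 ↦ 1  ≥
α = 1, β = 0 ↦ 1  ≥
α = 1, β = 1/2 ↦ 1  ≥
α = 1, β = 1 ↦ 1  ≥
So 7 of the 9 assignments meet the threshold.

7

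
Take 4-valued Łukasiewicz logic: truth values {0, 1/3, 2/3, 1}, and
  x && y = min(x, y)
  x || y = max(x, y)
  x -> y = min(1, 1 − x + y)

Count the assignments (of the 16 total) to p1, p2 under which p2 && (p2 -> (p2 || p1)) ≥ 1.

4

p1 = 0, p2 = 0 ↦ 0  <
p1 = 0, p2 = 1/3 ↦ 1/3  <
p1 = 0, p2 = 2/3 ↦ 2/3  <
p1 = 0, p2 = 1 ↦ 1  ≥
p1 = 1/3, p2 = 0 ↦ 0  <
p1 = 1/3, p2 = 1/3 ↦ 1/3  <
p1 = 1/3, p2 = 2/3 ↦ 2/3  <
p1 = 1/3, p2 = 1 ↦ 1  ≥
p1 = 2/3, p2 = 0 ↦ 0  <
p1 = 2/3, p2 = 1/3 ↦ 1/3  <
p1 = 2/3, p2 = 2/3 ↦ 2/3  <
p1 = 2/3, p2 = 1 ↦ 1  ≥
p1 = 1, p2 = 0 ↦ 0  <
p1 = 1, p2 = 1/3 ↦ 1/3  <
p1 = 1, p2 = 2/3 ↦ 2/3  <
p1 = 1, p2 = 1 ↦ 1  ≥
So 4 of the 16 assignments meet the threshold.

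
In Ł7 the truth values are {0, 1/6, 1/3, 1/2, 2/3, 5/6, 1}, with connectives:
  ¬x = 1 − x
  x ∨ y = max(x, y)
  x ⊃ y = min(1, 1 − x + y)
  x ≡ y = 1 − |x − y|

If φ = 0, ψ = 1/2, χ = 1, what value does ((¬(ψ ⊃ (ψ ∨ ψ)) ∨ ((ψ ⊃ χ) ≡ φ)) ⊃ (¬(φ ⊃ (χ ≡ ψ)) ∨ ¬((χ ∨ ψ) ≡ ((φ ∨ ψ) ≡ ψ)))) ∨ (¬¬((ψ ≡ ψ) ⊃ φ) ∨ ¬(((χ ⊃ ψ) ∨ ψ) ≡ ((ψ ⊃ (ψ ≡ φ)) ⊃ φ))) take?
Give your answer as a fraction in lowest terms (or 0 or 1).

1

ψ ∨ ψ = 1/2 ∨ 1/2 = 1/2
ψ ⊃ (ψ ∨ ψ) = 1/2 ⊃ 1/2 = 1
¬(ψ ⊃ (ψ ∨ ψ)) = ¬1 = 0
ψ ⊃ χ = 1/2 ⊃ 1 = 1
(ψ ⊃ χ) ≡ φ = 1 ≡ 0 = 0
¬(ψ ⊃ (ψ ∨ ψ)) ∨ ((ψ ⊃ χ) ≡ φ) = 0 ∨ 0 = 0
χ ≡ ψ = 1 ≡ 1/2 = 1/2
φ ⊃ (χ ≡ ψ) = 0 ⊃ 1/2 = 1
¬(φ ⊃ (χ ≡ ψ)) = ¬1 = 0
χ ∨ ψ = 1 ∨ 1/2 = 1
φ ∨ ψ = 0 ∨ 1/2 = 1/2
(φ ∨ ψ) ≡ ψ = 1/2 ≡ 1/2 = 1
(χ ∨ ψ) ≡ ((φ ∨ ψ) ≡ ψ) = 1 ≡ 1 = 1
¬((χ ∨ ψ) ≡ ((φ ∨ ψ) ≡ ψ)) = ¬1 = 0
¬(φ ⊃ (χ ≡ ψ)) ∨ ¬((χ ∨ ψ) ≡ ((φ ∨ ψ) ≡ ψ)) = 0 ∨ 0 = 0
(¬(ψ ⊃ (ψ ∨ ψ)) ∨ ((ψ ⊃ χ) ≡ φ)) ⊃ (¬(φ ⊃ (χ ≡ ψ)) ∨ ¬((χ ∨ ψ) ≡ ((φ ∨ ψ) ≡ ψ))) = 0 ⊃ 0 = 1
ψ ≡ ψ = 1/2 ≡ 1/2 = 1
(ψ ≡ ψ) ⊃ φ = 1 ⊃ 0 = 0
¬((ψ ≡ ψ) ⊃ φ) = ¬0 = 1
¬¬((ψ ≡ ψ) ⊃ φ) = ¬1 = 0
χ ⊃ ψ = 1 ⊃ 1/2 = 1/2
(χ ⊃ ψ) ∨ ψ = 1/2 ∨ 1/2 = 1/2
ψ ≡ φ = 1/2 ≡ 0 = 1/2
ψ ⊃ (ψ ≡ φ) = 1/2 ⊃ 1/2 = 1
(ψ ⊃ (ψ ≡ φ)) ⊃ φ = 1 ⊃ 0 = 0
((χ ⊃ ψ) ∨ ψ) ≡ ((ψ ⊃ (ψ ≡ φ)) ⊃ φ) = 1/2 ≡ 0 = 1/2
¬(((χ ⊃ ψ) ∨ ψ) ≡ ((ψ ⊃ (ψ ≡ φ)) ⊃ φ)) = ¬1/2 = 1/2
¬¬((ψ ≡ ψ) ⊃ φ) ∨ ¬(((χ ⊃ ψ) ∨ ψ) ≡ ((ψ ⊃ (ψ ≡ φ)) ⊃ φ)) = 0 ∨ 1/2 = 1/2
((¬(ψ ⊃ (ψ ∨ ψ)) ∨ ((ψ ⊃ χ) ≡ φ)) ⊃ (¬(φ ⊃ (χ ≡ ψ)) ∨ ¬((χ ∨ ψ) ≡ ((φ ∨ ψ) ≡ ψ)))) ∨ (¬¬((ψ ≡ ψ) ⊃ φ) ∨ ¬(((χ ⊃ ψ) ∨ ψ) ≡ ((ψ ⊃ (ψ ≡ φ)) ⊃ φ))) = 1 ∨ 1/2 = 1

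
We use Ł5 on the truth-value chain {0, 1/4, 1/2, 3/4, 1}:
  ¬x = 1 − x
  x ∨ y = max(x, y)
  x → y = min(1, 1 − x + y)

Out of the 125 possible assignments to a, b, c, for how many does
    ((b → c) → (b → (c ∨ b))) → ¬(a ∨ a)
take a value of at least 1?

value 1: 25 assignments (counts)
value 3/4: 25 assignments
value 1/2: 25 assignments
value 1/4: 25 assignments
value 0: 25 assignments
So 25 of the 125 assignments meet the threshold.

25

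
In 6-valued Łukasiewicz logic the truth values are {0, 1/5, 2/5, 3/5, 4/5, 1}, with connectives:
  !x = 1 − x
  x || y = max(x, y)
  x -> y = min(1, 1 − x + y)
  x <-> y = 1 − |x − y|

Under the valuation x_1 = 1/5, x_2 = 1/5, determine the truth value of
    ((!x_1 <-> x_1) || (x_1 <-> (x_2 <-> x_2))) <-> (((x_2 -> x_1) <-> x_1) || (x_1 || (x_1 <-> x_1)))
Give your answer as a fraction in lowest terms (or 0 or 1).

!x_1 = !1/5 = 4/5
!x_1 <-> x_1 = 4/5 <-> 1/5 = 2/5
x_2 <-> x_2 = 1/5 <-> 1/5 = 1
x_1 <-> (x_2 <-> x_2) = 1/5 <-> 1 = 1/5
(!x_1 <-> x_1) || (x_1 <-> (x_2 <-> x_2)) = 2/5 || 1/5 = 2/5
x_2 -> x_1 = 1/5 -> 1/5 = 1
(x_2 -> x_1) <-> x_1 = 1 <-> 1/5 = 1/5
x_1 <-> x_1 = 1/5 <-> 1/5 = 1
x_1 || (x_1 <-> x_1) = 1/5 || 1 = 1
((x_2 -> x_1) <-> x_1) || (x_1 || (x_1 <-> x_1)) = 1/5 || 1 = 1
((!x_1 <-> x_1) || (x_1 <-> (x_2 <-> x_2))) <-> (((x_2 -> x_1) <-> x_1) || (x_1 || (x_1 <-> x_1))) = 2/5 <-> 1 = 2/5

2/5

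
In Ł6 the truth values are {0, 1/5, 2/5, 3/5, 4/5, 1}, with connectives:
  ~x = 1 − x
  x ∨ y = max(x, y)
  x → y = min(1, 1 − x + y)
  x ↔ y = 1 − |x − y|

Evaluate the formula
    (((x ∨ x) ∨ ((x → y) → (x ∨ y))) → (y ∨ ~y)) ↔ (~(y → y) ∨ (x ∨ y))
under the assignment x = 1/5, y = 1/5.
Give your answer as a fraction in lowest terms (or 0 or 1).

1/5

x ∨ x = 1/5 ∨ 1/5 = 1/5
x → y = 1/5 → 1/5 = 1
x ∨ y = 1/5 ∨ 1/5 = 1/5
(x → y) → (x ∨ y) = 1 → 1/5 = 1/5
(x ∨ x) ∨ ((x → y) → (x ∨ y)) = 1/5 ∨ 1/5 = 1/5
~y = ~1/5 = 4/5
y ∨ ~y = 1/5 ∨ 4/5 = 4/5
((x ∨ x) ∨ ((x → y) → (x ∨ y))) → (y ∨ ~y) = 1/5 → 4/5 = 1
y → y = 1/5 → 1/5 = 1
~(y → y) = ~1 = 0
x ∨ y = 1/5 ∨ 1/5 = 1/5
~(y → y) ∨ (x ∨ y) = 0 ∨ 1/5 = 1/5
(((x ∨ x) ∨ ((x → y) → (x ∨ y))) → (y ∨ ~y)) ↔ (~(y → y) ∨ (x ∨ y)) = 1 ↔ 1/5 = 1/5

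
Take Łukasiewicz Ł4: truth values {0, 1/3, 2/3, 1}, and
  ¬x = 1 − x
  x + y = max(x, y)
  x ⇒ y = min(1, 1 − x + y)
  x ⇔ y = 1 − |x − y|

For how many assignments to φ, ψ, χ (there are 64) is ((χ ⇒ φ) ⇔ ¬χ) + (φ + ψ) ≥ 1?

value 1: 46 assignments (counts)
value 2/3: 18 assignments
So 46 of the 64 assignments meet the threshold.

46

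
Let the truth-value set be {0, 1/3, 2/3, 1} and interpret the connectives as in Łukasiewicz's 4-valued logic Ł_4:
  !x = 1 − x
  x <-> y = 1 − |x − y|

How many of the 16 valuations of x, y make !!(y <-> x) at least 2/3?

x = 0, y = 0 ↦ 1  ≥
x = 0, y = 1/3 ↦ 2/3  ≥
x = 0, y = 2/3 ↦ 1/3  <
x = 0, y = 1 ↦ 0  <
x = 1/3, y = 0 ↦ 2/3  ≥
x = 1/3, y = 1/3 ↦ 1  ≥
x = 1/3, y = 2/3 ↦ 2/3  ≥
x = 1/3, y = 1 ↦ 1/3  <
x = 2/3, y = 0 ↦ 1/3  <
x = 2/3, y = 1/3 ↦ 2/3  ≥
x = 2/3, y = 2/3 ↦ 1  ≥
x = 2/3, y = 1 ↦ 2/3  ≥
x = 1, y = 0 ↦ 0  <
x = 1, y = 1/3 ↦ 1/3  <
x = 1, y = 2/3 ↦ 2/3  ≥
x = 1, y = 1 ↦ 1  ≥
So 10 of the 16 assignments meet the threshold.

10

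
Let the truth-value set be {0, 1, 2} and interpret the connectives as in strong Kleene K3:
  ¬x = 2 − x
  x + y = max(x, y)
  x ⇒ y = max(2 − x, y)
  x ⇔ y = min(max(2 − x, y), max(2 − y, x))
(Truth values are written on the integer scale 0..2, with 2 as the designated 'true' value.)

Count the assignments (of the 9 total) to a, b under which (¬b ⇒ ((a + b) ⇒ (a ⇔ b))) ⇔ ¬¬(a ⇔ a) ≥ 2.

3

a = 0, b = 0 ↦ 2  ≥
a = 0, b = 1 ↦ 1  <
a = 0, b = 2 ↦ 2  ≥
a = 1, b = 0 ↦ 1  <
a = 1, b = 1 ↦ 1  <
a = 1, b = 2 ↦ 1  <
a = 2, b = 0 ↦ 0  <
a = 2, b = 1 ↦ 1  <
a = 2, b = 2 ↦ 2  ≥
So 3 of the 9 assignments meet the threshold.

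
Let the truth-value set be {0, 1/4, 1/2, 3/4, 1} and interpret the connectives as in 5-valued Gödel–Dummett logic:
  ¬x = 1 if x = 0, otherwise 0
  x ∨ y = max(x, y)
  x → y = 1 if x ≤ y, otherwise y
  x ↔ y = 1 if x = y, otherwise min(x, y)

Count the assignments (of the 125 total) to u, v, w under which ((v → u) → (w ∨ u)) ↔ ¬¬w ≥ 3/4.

value 1: 71 assignments (counts)
value 3/4: 18 assignments (counts)
value 1/2: 9 assignments
value 1/4: 3 assignments
value 0: 24 assignments
So 89 of the 125 assignments meet the threshold.

89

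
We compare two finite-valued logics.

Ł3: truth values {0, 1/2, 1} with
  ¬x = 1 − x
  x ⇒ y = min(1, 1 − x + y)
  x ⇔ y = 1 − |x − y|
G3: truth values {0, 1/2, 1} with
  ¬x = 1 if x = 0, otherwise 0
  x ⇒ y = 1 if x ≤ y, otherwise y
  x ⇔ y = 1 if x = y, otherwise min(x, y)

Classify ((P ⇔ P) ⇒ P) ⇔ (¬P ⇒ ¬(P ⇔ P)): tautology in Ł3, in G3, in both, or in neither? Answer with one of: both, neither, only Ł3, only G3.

only Ł3

In Ł3: every assignment gives 1 — tautology.
In G3: at P = 1/2 the value is 1/2 — not a tautology.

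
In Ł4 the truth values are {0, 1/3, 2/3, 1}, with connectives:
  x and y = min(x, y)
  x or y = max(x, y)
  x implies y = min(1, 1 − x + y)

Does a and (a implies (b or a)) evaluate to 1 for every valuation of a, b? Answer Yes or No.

No

Counterexample: take a = 0, b = 0.
b or a = 0 or 0 = 0
a implies (b or a) = 0 implies 0 = 1
a and (a implies (b or a)) = 0 and 1 = 0
This gives 0 ≠ 1.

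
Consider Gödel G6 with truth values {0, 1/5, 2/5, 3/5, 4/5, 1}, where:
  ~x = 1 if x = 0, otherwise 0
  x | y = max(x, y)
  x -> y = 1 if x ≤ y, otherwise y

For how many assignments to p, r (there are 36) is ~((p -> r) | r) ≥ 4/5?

value 1: 5 assignments (counts)
value 0: 31 assignments
So 5 of the 36 assignments meet the threshold.

5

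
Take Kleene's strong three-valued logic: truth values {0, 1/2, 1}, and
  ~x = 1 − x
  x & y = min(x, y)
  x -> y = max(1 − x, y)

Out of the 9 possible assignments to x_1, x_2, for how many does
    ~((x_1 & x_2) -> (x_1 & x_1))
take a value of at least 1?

x_1 = 0, x_2 = 0 ↦ 0  <
x_1 = 0, x_2 = 1/2 ↦ 0  <
x_1 = 0, x_2 = 1 ↦ 0  <
x_1 = 1/2, x_2 = 0 ↦ 0  <
x_1 = 1/2, x_2 = 1/2 ↦ 1/2  <
x_1 = 1/2, x_2 = 1 ↦ 1/2  <
x_1 = 1, x_2 = 0 ↦ 0  <
x_1 = 1, x_2 = 1/2 ↦ 0  <
x_1 = 1, x_2 = 1 ↦ 0  <
So 0 of the 9 assignments meet the threshold.

0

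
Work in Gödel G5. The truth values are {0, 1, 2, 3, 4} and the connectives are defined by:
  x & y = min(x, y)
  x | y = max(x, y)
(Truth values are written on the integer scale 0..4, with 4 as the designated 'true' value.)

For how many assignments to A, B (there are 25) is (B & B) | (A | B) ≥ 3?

value 4: 9 assignments (counts)
value 3: 7 assignments (counts)
value 2: 5 assignments
value 1: 3 assignments
value 0: 1 assignment
So 16 of the 25 assignments meet the threshold.

16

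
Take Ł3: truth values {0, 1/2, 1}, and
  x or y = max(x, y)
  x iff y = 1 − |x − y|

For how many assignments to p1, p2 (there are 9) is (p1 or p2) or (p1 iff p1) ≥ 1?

p1 = 0, p2 = 0 ↦ 1  ≥
p1 = 0, p2 = 1/2 ↦ 1  ≥
p1 = 0, p2 = 1 ↦ 1  ≥
p1 = 1/2, p2 = 0 ↦ 1  ≥
p1 = 1/2, p2 = 1/2 ↦ 1  ≥
p1 = 1/2, p2 = 1 ↦ 1  ≥
p1 = 1, p2 = 0 ↦ 1  ≥
p1 = 1, p2 = 1/2 ↦ 1  ≥
p1 = 1, p2 = 1 ↦ 1  ≥
So 9 of the 9 assignments meet the threshold.

9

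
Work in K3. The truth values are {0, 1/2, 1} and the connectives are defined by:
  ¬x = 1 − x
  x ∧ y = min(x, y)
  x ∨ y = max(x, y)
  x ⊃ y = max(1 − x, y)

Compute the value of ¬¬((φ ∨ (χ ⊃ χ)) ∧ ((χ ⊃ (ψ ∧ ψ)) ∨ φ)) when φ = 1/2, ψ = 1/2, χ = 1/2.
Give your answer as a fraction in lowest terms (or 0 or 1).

1/2

χ ⊃ χ = 1/2 ⊃ 1/2 = 1/2
φ ∨ (χ ⊃ χ) = 1/2 ∨ 1/2 = 1/2
ψ ∧ ψ = 1/2 ∧ 1/2 = 1/2
χ ⊃ (ψ ∧ ψ) = 1/2 ⊃ 1/2 = 1/2
(χ ⊃ (ψ ∧ ψ)) ∨ φ = 1/2 ∨ 1/2 = 1/2
(φ ∨ (χ ⊃ χ)) ∧ ((χ ⊃ (ψ ∧ ψ)) ∨ φ) = 1/2 ∧ 1/2 = 1/2
¬((φ ∨ (χ ⊃ χ)) ∧ ((χ ⊃ (ψ ∧ ψ)) ∨ φ)) = ¬1/2 = 1/2
¬¬((φ ∨ (χ ⊃ χ)) ∧ ((χ ⊃ (ψ ∧ ψ)) ∨ φ)) = ¬1/2 = 1/2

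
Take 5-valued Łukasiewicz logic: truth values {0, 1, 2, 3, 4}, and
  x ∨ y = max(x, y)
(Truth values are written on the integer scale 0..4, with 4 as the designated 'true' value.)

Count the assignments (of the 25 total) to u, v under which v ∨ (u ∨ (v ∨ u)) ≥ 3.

value 4: 9 assignments (counts)
value 3: 7 assignments (counts)
value 2: 5 assignments
value 1: 3 assignments
value 0: 1 assignment
So 16 of the 25 assignments meet the threshold.

16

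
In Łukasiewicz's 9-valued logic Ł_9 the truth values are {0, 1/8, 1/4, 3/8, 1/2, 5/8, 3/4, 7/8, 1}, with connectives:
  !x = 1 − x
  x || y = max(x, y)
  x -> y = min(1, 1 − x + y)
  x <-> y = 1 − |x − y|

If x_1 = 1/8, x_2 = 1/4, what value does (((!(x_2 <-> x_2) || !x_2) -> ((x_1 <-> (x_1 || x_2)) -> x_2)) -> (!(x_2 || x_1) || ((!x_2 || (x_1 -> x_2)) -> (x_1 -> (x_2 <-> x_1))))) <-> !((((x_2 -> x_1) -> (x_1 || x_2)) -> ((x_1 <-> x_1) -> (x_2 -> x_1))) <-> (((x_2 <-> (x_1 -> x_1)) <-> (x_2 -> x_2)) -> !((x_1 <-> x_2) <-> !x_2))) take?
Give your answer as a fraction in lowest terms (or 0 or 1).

x_2 <-> x_2 = 1/4 <-> 1/4 = 1
!(x_2 <-> x_2) = !1 = 0
!x_2 = !1/4 = 3/4
!(x_2 <-> x_2) || !x_2 = 0 || 3/4 = 3/4
x_1 || x_2 = 1/8 || 1/4 = 1/4
x_1 <-> (x_1 || x_2) = 1/8 <-> 1/4 = 7/8
(x_1 <-> (x_1 || x_2)) -> x_2 = 7/8 -> 1/4 = 3/8
(!(x_2 <-> x_2) || !x_2) -> ((x_1 <-> (x_1 || x_2)) -> x_2) = 3/4 -> 3/8 = 5/8
x_2 || x_1 = 1/4 || 1/8 = 1/4
!(x_2 || x_1) = !1/4 = 3/4
!x_2 = !1/4 = 3/4
x_1 -> x_2 = 1/8 -> 1/4 = 1
!x_2 || (x_1 -> x_2) = 3/4 || 1 = 1
x_2 <-> x_1 = 1/4 <-> 1/8 = 7/8
x_1 -> (x_2 <-> x_1) = 1/8 -> 7/8 = 1
(!x_2 || (x_1 -> x_2)) -> (x_1 -> (x_2 <-> x_1)) = 1 -> 1 = 1
!(x_2 || x_1) || ((!x_2 || (x_1 -> x_2)) -> (x_1 -> (x_2 <-> x_1))) = 3/4 || 1 = 1
((!(x_2 <-> x_2) || !x_2) -> ((x_1 <-> (x_1 || x_2)) -> x_2)) -> (!(x_2 || x_1) || ((!x_2 || (x_1 -> x_2)) -> (x_1 -> (x_2 <-> x_1)))) = 5/8 -> 1 = 1
x_2 -> x_1 = 1/4 -> 1/8 = 7/8
x_1 || x_2 = 1/8 || 1/4 = 1/4
(x_2 -> x_1) -> (x_1 || x_2) = 7/8 -> 1/4 = 3/8
x_1 <-> x_1 = 1/8 <-> 1/8 = 1
x_2 -> x_1 = 1/4 -> 1/8 = 7/8
(x_1 <-> x_1) -> (x_2 -> x_1) = 1 -> 7/8 = 7/8
((x_2 -> x_1) -> (x_1 || x_2)) -> ((x_1 <-> x_1) -> (x_2 -> x_1)) = 3/8 -> 7/8 = 1
x_1 -> x_1 = 1/8 -> 1/8 = 1
x_2 <-> (x_1 -> x_1) = 1/4 <-> 1 = 1/4
x_2 -> x_2 = 1/4 -> 1/4 = 1
(x_2 <-> (x_1 -> x_1)) <-> (x_2 -> x_2) = 1/4 <-> 1 = 1/4
x_1 <-> x_2 = 1/8 <-> 1/4 = 7/8
!x_2 = !1/4 = 3/4
(x_1 <-> x_2) <-> !x_2 = 7/8 <-> 3/4 = 7/8
!((x_1 <-> x_2) <-> !x_2) = !7/8 = 1/8
((x_2 <-> (x_1 -> x_1)) <-> (x_2 -> x_2)) -> !((x_1 <-> x_2) <-> !x_2) = 1/4 -> 1/8 = 7/8
(((x_2 -> x_1) -> (x_1 || x_2)) -> ((x_1 <-> x_1) -> (x_2 -> x_1))) <-> (((x_2 <-> (x_1 -> x_1)) <-> (x_2 -> x_2)) -> !((x_1 <-> x_2) <-> !x_2)) = 1 <-> 7/8 = 7/8
!((((x_2 -> x_1) -> (x_1 || x_2)) -> ((x_1 <-> x_1) -> (x_2 -> x_1))) <-> (((x_2 <-> (x_1 -> x_1)) <-> (x_2 -> x_2)) -> !((x_1 <-> x_2) <-> !x_2))) = !7/8 = 1/8
(((!(x_2 <-> x_2) || !x_2) -> ((x_1 <-> (x_1 || x_2)) -> x_2)) -> (!(x_2 || x_1) || ((!x_2 || (x_1 -> x_2)) -> (x_1 -> (x_2 <-> x_1))))) <-> !((((x_2 -> x_1) -> (x_1 || x_2)) -> ((x_1 <-> x_1) -> (x_2 -> x_1))) <-> (((x_2 <-> (x_1 -> x_1)) <-> (x_2 -> x_2)) -> !((x_1 <-> x_2) <-> !x_2))) = 1 <-> 1/8 = 1/8

1/8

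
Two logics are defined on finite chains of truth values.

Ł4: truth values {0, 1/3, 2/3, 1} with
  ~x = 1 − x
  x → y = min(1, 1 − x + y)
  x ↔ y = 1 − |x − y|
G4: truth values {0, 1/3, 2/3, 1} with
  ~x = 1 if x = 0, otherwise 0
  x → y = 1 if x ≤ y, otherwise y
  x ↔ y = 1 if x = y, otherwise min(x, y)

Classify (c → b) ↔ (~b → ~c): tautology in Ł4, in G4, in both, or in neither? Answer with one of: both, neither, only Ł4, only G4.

In Ł4: every assignment gives 1 — tautology.
In G4: at b = 1/3, c = 2/3 the value is 1/3 — not a tautology.

only Ł4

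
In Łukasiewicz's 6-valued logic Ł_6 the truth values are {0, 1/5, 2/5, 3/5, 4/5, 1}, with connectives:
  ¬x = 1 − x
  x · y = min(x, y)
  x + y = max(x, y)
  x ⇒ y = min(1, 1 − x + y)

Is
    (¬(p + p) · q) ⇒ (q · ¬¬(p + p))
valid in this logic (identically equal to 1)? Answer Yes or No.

Counterexample: take p = 0, q = 1/5.
p + p = 0 + 0 = 0
¬(p + p) = ¬0 = 1
¬(p + p) · q = 1 · 1/5 = 1/5
p + p = 0 + 0 = 0
¬(p + p) = ¬0 = 1
¬¬(p + p) = ¬1 = 0
q · ¬¬(p + p) = 1/5 · 0 = 0
(¬(p + p) · q) ⇒ (q · ¬¬(p + p)) = 1/5 ⇒ 0 = 4/5
This gives 4/5 ≠ 1.

No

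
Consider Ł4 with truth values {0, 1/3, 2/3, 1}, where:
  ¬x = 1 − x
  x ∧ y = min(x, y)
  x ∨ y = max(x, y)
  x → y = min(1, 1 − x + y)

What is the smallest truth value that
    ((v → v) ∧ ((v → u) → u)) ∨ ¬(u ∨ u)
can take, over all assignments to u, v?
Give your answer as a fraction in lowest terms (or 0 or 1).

2/3

Take u = 1/3, v = 0:
v → v = 0 → 0 = 1
v → u = 0 → 1/3 = 1
(v → u) → u = 1 → 1/3 = 1/3
(v → v) ∧ ((v → u) → u) = 1 ∧ 1/3 = 1/3
u ∨ u = 1/3 ∨ 1/3 = 1/3
¬(u ∨ u) = ¬1/3 = 2/3
((v → v) ∧ ((v → u) → u)) ∨ ¬(u ∨ u) = 1/3 ∨ 2/3 = 2/3
No assignment yields a value below 2/3, so this is the minimum.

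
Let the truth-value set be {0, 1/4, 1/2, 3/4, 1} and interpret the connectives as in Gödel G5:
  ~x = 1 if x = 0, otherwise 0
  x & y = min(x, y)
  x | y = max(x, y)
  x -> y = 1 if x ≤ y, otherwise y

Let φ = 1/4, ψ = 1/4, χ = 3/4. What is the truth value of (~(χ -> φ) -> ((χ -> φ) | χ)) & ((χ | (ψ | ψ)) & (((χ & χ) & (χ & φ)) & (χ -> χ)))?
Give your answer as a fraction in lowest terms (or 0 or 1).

χ -> φ = 3/4 -> 1/4 = 1/4
~(χ -> φ) = ~1/4 = 0
χ -> φ = 3/4 -> 1/4 = 1/4
(χ -> φ) | χ = 1/4 | 3/4 = 3/4
~(χ -> φ) -> ((χ -> φ) | χ) = 0 -> 3/4 = 1
ψ | ψ = 1/4 | 1/4 = 1/4
χ | (ψ | ψ) = 3/4 | 1/4 = 3/4
χ & χ = 3/4 & 3/4 = 3/4
χ & φ = 3/4 & 1/4 = 1/4
(χ & χ) & (χ & φ) = 3/4 & 1/4 = 1/4
χ -> χ = 3/4 -> 3/4 = 1
((χ & χ) & (χ & φ)) & (χ -> χ) = 1/4 & 1 = 1/4
(χ | (ψ | ψ)) & (((χ & χ) & (χ & φ)) & (χ -> χ)) = 3/4 & 1/4 = 1/4
(~(χ -> φ) -> ((χ -> φ) | χ)) & ((χ | (ψ | ψ)) & (((χ & χ) & (χ & φ)) & (χ -> χ))) = 1 & 1/4 = 1/4

1/4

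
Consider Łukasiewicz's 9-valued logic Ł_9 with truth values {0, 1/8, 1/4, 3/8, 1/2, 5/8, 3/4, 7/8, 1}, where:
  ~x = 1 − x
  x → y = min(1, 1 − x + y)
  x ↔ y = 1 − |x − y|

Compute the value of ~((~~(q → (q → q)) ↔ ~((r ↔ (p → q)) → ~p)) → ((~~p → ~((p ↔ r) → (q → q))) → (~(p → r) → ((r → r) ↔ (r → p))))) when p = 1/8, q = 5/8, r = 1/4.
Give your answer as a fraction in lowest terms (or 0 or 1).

0

q → q = 5/8 → 5/8 = 1
q → (q → q) = 5/8 → 1 = 1
~(q → (q → q)) = ~1 = 0
~~(q → (q → q)) = ~0 = 1
p → q = 1/8 → 5/8 = 1
r ↔ (p → q) = 1/4 ↔ 1 = 1/4
~p = ~1/8 = 7/8
(r ↔ (p → q)) → ~p = 1/4 → 7/8 = 1
~((r ↔ (p → q)) → ~p) = ~1 = 0
~~(q → (q → q)) ↔ ~((r ↔ (p → q)) → ~p) = 1 ↔ 0 = 0
~p = ~1/8 = 7/8
~~p = ~7/8 = 1/8
p ↔ r = 1/8 ↔ 1/4 = 7/8
q → q = 5/8 → 5/8 = 1
(p ↔ r) → (q → q) = 7/8 → 1 = 1
~((p ↔ r) → (q → q)) = ~1 = 0
~~p → ~((p ↔ r) → (q → q)) = 1/8 → 0 = 7/8
p → r = 1/8 → 1/4 = 1
~(p → r) = ~1 = 0
r → r = 1/4 → 1/4 = 1
r → p = 1/4 → 1/8 = 7/8
(r → r) ↔ (r → p) = 1 ↔ 7/8 = 7/8
~(p → r) → ((r → r) ↔ (r → p)) = 0 → 7/8 = 1
(~~p → ~((p ↔ r) → (q → q))) → (~(p → r) → ((r → r) ↔ (r → p))) = 7/8 → 1 = 1
(~~(q → (q → q)) ↔ ~((r ↔ (p → q)) → ~p)) → ((~~p → ~((p ↔ r) → (q → q))) → (~(p → r) → ((r → r) ↔ (r → p)))) = 0 → 1 = 1
~((~~(q → (q → q)) ↔ ~((r ↔ (p → q)) → ~p)) → ((~~p → ~((p ↔ r) → (q → q))) → (~(p → r) → ((r → r) ↔ (r → p))))) = ~1 = 0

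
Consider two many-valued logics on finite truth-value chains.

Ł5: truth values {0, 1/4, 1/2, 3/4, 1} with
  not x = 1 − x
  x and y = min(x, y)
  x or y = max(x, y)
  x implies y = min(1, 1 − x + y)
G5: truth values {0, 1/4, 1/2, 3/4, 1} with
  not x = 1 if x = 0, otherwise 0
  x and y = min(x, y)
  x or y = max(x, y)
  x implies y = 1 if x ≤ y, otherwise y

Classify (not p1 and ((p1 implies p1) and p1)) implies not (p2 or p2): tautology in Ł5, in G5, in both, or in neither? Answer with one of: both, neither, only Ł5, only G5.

In Ł5: at p1 = 1/4, p2 = 1 the value is 3/4 — not a tautology.
In G5: every assignment gives 1 — tautology.

only G5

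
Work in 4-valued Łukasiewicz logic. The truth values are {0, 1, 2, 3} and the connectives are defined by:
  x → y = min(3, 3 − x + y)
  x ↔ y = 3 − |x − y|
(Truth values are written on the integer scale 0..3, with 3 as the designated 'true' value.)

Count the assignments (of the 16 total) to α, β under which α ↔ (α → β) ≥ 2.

α = 0, β = 0 ↦ 0  <
α = 0, β = 1 ↦ 0  <
α = 0, β = 2 ↦ 0  <
α = 0, β = 3 ↦ 0  <
α = 1, β = 0 ↦ 2  ≥
α = 1, β = 1 ↦ 1  <
α = 1, β = 2 ↦ 1  <
α = 1, β = 3 ↦ 1  <
α = 2, β = 0 ↦ 2  ≥
α = 2, β = 1 ↦ 3  ≥
α = 2, β = 2 ↦ 2  ≥
α = 2, β = 3 ↦ 2  ≥
α = 3, β = 0 ↦ 0  <
α = 3, β = 1 ↦ 1  <
α = 3, β = 2 ↦ 2  ≥
α = 3, β = 3 ↦ 3  ≥
So 7 of the 16 assignments meet the threshold.

7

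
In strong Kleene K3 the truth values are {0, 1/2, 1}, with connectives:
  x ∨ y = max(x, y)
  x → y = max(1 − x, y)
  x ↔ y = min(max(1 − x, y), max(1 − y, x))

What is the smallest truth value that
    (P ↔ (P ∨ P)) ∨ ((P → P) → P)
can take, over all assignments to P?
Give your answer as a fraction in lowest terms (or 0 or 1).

Take P = 1/2:
P ∨ P = 1/2 ∨ 1/2 = 1/2
P ↔ (P ∨ P) = 1/2 ↔ 1/2 = 1/2
P → P = 1/2 → 1/2 = 1/2
(P → P) → P = 1/2 → 1/2 = 1/2
(P ↔ (P ∨ P)) ∨ ((P → P) → P) = 1/2 ∨ 1/2 = 1/2
No assignment yields a value below 1/2, so this is the minimum.

1/2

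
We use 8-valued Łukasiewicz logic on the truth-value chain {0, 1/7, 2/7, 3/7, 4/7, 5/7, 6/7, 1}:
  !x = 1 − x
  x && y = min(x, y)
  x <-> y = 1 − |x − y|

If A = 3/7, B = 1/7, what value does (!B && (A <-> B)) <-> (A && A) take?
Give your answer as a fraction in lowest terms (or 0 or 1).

5/7

!B = !1/7 = 6/7
A <-> B = 3/7 <-> 1/7 = 5/7
!B && (A <-> B) = 6/7 && 5/7 = 5/7
A && A = 3/7 && 3/7 = 3/7
(!B && (A <-> B)) <-> (A && A) = 5/7 <-> 3/7 = 5/7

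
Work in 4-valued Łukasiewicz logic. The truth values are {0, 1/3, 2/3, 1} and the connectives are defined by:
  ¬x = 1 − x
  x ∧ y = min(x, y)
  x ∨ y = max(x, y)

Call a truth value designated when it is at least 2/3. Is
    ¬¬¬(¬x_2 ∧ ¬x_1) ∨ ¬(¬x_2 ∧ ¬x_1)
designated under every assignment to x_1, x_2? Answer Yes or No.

No

Counterexample: take x_1 = 0, x_2 = 0.
¬x_2 = ¬0 = 1
¬x_1 = ¬0 = 1
¬x_2 ∧ ¬x_1 = 1 ∧ 1 = 1
¬(¬x_2 ∧ ¬x_1) = ¬1 = 0
¬¬(¬x_2 ∧ ¬x_1) = ¬0 = 1
¬¬¬(¬x_2 ∧ ¬x_1) = ¬1 = 0
¬¬¬(¬x_2 ∧ ¬x_1) ∨ ¬(¬x_2 ∧ ¬x_1) = 0 ∨ 0 = 0
This gives 0, which is below 2/3.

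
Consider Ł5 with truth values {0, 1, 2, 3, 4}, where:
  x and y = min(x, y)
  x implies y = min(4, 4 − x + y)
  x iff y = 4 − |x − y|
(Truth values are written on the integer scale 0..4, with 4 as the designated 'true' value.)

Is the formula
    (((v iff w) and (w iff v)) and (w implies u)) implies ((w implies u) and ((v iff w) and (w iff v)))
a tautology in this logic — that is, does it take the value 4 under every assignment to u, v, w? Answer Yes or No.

Yes

At u = 3, v = 4, w = 3, for instance:
v iff w = 4 iff 3 = 3
w iff v = 3 iff 4 = 3
(v iff w) and (w iff v) = 3 and 3 = 3
w implies u = 3 implies 3 = 4
((v iff w) and (w iff v)) and (w implies u) = 3 and 4 = 3
(w implies u) and ((v iff w) and (w iff v)) = 4 and 3 = 3
(((v iff w) and (w iff v)) and (w implies u)) implies ((w implies u) and ((v iff w) and (w iff v))) = 3 implies 3 = 4
and checking the remaining 124 assignments likewise gives ≥ 4 in every case.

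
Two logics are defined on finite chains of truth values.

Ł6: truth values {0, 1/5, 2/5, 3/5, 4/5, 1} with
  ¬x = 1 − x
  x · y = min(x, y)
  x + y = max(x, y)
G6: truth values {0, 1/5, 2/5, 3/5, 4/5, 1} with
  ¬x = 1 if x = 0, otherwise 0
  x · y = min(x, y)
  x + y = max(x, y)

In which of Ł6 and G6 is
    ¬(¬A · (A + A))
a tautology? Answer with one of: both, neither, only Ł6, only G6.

only G6

In Ł6: at A = 1/5 the value is 4/5 — not a tautology.
In G6: every assignment gives 1 — tautology.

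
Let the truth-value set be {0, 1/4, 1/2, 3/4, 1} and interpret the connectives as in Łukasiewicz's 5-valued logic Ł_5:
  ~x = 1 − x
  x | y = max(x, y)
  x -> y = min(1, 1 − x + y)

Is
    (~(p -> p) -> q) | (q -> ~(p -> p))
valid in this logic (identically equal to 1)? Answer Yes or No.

Yes

At p = 1/4, q = 3/4, for instance:
p -> p = 1/4 -> 1/4 = 1
~(p -> p) = ~1 = 0
~(p -> p) -> q = 0 -> 3/4 = 1
q -> ~(p -> p) = 3/4 -> 0 = 1/4
(~(p -> p) -> q) | (q -> ~(p -> p)) = 1 | 1/4 = 1
and checking the remaining 24 assignments likewise gives ≥ 1 in every case.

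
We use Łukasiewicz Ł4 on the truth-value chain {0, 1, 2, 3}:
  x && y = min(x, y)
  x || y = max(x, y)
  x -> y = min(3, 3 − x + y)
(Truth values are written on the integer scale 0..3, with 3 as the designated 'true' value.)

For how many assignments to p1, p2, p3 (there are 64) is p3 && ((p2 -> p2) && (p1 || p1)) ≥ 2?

value 3: 4 assignments (counts)
value 2: 12 assignments (counts)
value 1: 20 assignments
value 0: 28 assignments
So 16 of the 64 assignments meet the threshold.

16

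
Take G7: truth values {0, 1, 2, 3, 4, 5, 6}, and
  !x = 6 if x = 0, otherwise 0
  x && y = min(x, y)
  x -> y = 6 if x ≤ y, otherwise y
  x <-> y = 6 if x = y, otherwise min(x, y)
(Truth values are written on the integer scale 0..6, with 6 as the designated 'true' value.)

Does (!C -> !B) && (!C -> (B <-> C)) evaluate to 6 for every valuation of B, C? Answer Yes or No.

Counterexample: take B = 1, C = 0.
!C = !0 = 6
!B = !1 = 0
!C -> !B = 6 -> 0 = 0
!C = !0 = 6
B <-> C = 1 <-> 0 = 0
!C -> (B <-> C) = 6 -> 0 = 0
(!C -> !B) && (!C -> (B <-> C)) = 0 && 0 = 0
This gives 0 ≠ 6.

No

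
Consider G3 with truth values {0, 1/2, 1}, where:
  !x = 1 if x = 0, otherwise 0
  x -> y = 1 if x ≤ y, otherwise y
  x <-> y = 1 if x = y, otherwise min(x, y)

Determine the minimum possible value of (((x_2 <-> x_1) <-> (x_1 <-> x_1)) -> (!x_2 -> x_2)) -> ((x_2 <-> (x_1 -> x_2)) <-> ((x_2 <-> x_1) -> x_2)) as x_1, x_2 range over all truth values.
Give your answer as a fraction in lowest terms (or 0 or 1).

1/2

Take x_1 = 0, x_2 = 1/2:
x_2 <-> x_1 = 1/2 <-> 0 = 0
x_1 <-> x_1 = 0 <-> 0 = 1
(x_2 <-> x_1) <-> (x_1 <-> x_1) = 0 <-> 1 = 0
!x_2 = !1/2 = 0
!x_2 -> x_2 = 0 -> 1/2 = 1
((x_2 <-> x_1) <-> (x_1 <-> x_1)) -> (!x_2 -> x_2) = 0 -> 1 = 1
x_1 -> x_2 = 0 -> 1/2 = 1
x_2 <-> (x_1 -> x_2) = 1/2 <-> 1 = 1/2
x_2 <-> x_1 = 1/2 <-> 0 = 0
(x_2 <-> x_1) -> x_2 = 0 -> 1/2 = 1
(x_2 <-> (x_1 -> x_2)) <-> ((x_2 <-> x_1) -> x_2) = 1/2 <-> 1 = 1/2
(((x_2 <-> x_1) <-> (x_1 <-> x_1)) -> (!x_2 -> x_2)) -> ((x_2 <-> (x_1 -> x_2)) <-> ((x_2 <-> x_1) -> x_2)) = 1 -> 1/2 = 1/2
No assignment yields a value below 1/2, so this is the minimum.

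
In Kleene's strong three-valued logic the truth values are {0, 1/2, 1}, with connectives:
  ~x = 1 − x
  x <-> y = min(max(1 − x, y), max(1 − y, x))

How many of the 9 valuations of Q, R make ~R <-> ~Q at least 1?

2

Q = 0, R = 0 ↦ 1  ≥
Q = 0, R = 1/2 ↦ 1/2  <
Q = 0, R = 1 ↦ 0  <
Q = 1/2, R = 0 ↦ 1/2  <
Q = 1/2, R = 1/2 ↦ 1/2  <
Q = 1/2, R = 1 ↦ 1/2  <
Q = 1, R = 0 ↦ 0  <
Q = 1, R = 1/2 ↦ 1/2  <
Q = 1, R = 1 ↦ 1  ≥
So 2 of the 9 assignments meet the threshold.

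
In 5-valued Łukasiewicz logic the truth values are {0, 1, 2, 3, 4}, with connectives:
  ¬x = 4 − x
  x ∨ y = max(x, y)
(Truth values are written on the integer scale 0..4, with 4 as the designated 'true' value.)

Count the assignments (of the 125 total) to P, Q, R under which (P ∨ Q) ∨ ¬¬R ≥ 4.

value 4: 61 assignments (counts)
value 3: 37 assignments
value 2: 19 assignments
value 1: 7 assignments
value 0: 1 assignment
So 61 of the 125 assignments meet the threshold.

61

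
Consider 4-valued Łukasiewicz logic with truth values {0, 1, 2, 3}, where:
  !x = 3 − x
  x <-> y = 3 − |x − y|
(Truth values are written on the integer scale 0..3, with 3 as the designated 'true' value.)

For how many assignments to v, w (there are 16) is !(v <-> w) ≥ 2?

6

v = 0, w = 0 ↦ 0  <
v = 0, w = 1 ↦ 1  <
v = 0, w = 2 ↦ 2  ≥
v = 0, w = 3 ↦ 3  ≥
v = 1, w = 0 ↦ 1  <
v = 1, w = 1 ↦ 0  <
v = 1, w = 2 ↦ 1  <
v = 1, w = 3 ↦ 2  ≥
v = 2, w = 0 ↦ 2  ≥
v = 2, w = 1 ↦ 1  <
v = 2, w = 2 ↦ 0  <
v = 2, w = 3 ↦ 1  <
v = 3, w = 0 ↦ 3  ≥
v = 3, w = 1 ↦ 2  ≥
v = 3, w = 2 ↦ 1  <
v = 3, w = 3 ↦ 0  <
So 6 of the 16 assignments meet the threshold.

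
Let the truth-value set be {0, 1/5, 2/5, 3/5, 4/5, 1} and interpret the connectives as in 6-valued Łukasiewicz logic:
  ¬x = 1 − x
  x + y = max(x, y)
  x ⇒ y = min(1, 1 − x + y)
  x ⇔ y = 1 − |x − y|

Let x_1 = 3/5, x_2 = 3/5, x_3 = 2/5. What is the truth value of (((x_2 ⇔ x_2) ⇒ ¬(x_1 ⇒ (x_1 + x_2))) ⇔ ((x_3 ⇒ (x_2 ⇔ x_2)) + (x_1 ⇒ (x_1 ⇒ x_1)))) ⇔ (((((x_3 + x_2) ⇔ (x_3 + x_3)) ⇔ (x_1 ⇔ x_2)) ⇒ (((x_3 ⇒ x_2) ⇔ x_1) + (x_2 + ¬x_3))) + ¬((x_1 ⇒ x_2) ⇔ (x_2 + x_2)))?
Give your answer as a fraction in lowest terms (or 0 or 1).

x_2 ⇔ x_2 = 3/5 ⇔ 3/5 = 1
x_1 + x_2 = 3/5 + 3/5 = 3/5
x_1 ⇒ (x_1 + x_2) = 3/5 ⇒ 3/5 = 1
¬(x_1 ⇒ (x_1 + x_2)) = ¬1 = 0
(x_2 ⇔ x_2) ⇒ ¬(x_1 ⇒ (x_1 + x_2)) = 1 ⇒ 0 = 0
x_2 ⇔ x_2 = 3/5 ⇔ 3/5 = 1
x_3 ⇒ (x_2 ⇔ x_2) = 2/5 ⇒ 1 = 1
x_1 ⇒ x_1 = 3/5 ⇒ 3/5 = 1
x_1 ⇒ (x_1 ⇒ x_1) = 3/5 ⇒ 1 = 1
(x_3 ⇒ (x_2 ⇔ x_2)) + (x_1 ⇒ (x_1 ⇒ x_1)) = 1 + 1 = 1
((x_2 ⇔ x_2) ⇒ ¬(x_1 ⇒ (x_1 + x_2))) ⇔ ((x_3 ⇒ (x_2 ⇔ x_2)) + (x_1 ⇒ (x_1 ⇒ x_1))) = 0 ⇔ 1 = 0
x_3 + x_2 = 2/5 + 3/5 = 3/5
x_3 + x_3 = 2/5 + 2/5 = 2/5
(x_3 + x_2) ⇔ (x_3 + x_3) = 3/5 ⇔ 2/5 = 4/5
x_1 ⇔ x_2 = 3/5 ⇔ 3/5 = 1
((x_3 + x_2) ⇔ (x_3 + x_3)) ⇔ (x_1 ⇔ x_2) = 4/5 ⇔ 1 = 4/5
x_3 ⇒ x_2 = 2/5 ⇒ 3/5 = 1
(x_3 ⇒ x_2) ⇔ x_1 = 1 ⇔ 3/5 = 3/5
¬x_3 = ¬2/5 = 3/5
x_2 + ¬x_3 = 3/5 + 3/5 = 3/5
((x_3 ⇒ x_2) ⇔ x_1) + (x_2 + ¬x_3) = 3/5 + 3/5 = 3/5
(((x_3 + x_2) ⇔ (x_3 + x_3)) ⇔ (x_1 ⇔ x_2)) ⇒ (((x_3 ⇒ x_2) ⇔ x_1) + (x_2 + ¬x_3)) = 4/5 ⇒ 3/5 = 4/5
x_1 ⇒ x_2 = 3/5 ⇒ 3/5 = 1
x_2 + x_2 = 3/5 + 3/5 = 3/5
(x_1 ⇒ x_2) ⇔ (x_2 + x_2) = 1 ⇔ 3/5 = 3/5
¬((x_1 ⇒ x_2) ⇔ (x_2 + x_2)) = ¬3/5 = 2/5
((((x_3 + x_2) ⇔ (x_3 + x_3)) ⇔ (x_1 ⇔ x_2)) ⇒ (((x_3 ⇒ x_2) ⇔ x_1) + (x_2 + ¬x_3))) + ¬((x_1 ⇒ x_2) ⇔ (x_2 + x_2)) = 4/5 + 2/5 = 4/5
(((x_2 ⇔ x_2) ⇒ ¬(x_1 ⇒ (x_1 + x_2))) ⇔ ((x_3 ⇒ (x_2 ⇔ x_2)) + (x_1 ⇒ (x_1 ⇒ x_1)))) ⇔ (((((x_3 + x_2) ⇔ (x_3 + x_3)) ⇔ (x_1 ⇔ x_2)) ⇒ (((x_3 ⇒ x_2) ⇔ x_1) + (x_2 + ¬x_3))) + ¬((x_1 ⇒ x_2) ⇔ (x_2 + x_2))) = 0 ⇔ 4/5 = 1/5

1/5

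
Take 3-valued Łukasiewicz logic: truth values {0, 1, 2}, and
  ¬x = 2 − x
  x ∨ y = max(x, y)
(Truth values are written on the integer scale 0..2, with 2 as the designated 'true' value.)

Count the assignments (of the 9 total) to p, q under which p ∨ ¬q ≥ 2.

p = 0, q = 0 ↦ 2  ≥
p = 0, q = 1 ↦ 1  <
p = 0, q = 2 ↦ 0  <
p = 1, q = 0 ↦ 2  ≥
p = 1, q = 1 ↦ 1  <
p = 1, q = 2 ↦ 1  <
p = 2, q = 0 ↦ 2  ≥
p = 2, q = 1 ↦ 2  ≥
p = 2, q = 2 ↦ 2  ≥
So 5 of the 9 assignments meet the threshold.

5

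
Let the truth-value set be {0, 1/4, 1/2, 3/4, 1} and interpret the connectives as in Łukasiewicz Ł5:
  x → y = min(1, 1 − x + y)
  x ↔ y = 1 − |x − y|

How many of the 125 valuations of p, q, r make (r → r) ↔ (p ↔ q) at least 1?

value 1: 25 assignments (counts)
value 3/4: 40 assignments
value 1/2: 30 assignments
value 1/4: 20 assignments
value 0: 10 assignments
So 25 of the 125 assignments meet the threshold.

25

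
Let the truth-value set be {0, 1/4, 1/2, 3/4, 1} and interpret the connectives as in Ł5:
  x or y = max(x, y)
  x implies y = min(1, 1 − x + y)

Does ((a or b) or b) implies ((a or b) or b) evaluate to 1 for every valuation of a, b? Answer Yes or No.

Yes

At a = 1/4, b = 1/2, for instance:
a or b = 1/4 or 1/2 = 1/2
(a or b) or b = 1/2 or 1/2 = 1/2
((a or b) or b) implies ((a or b) or b) = 1/2 implies 1/2 = 1
and checking the remaining 24 assignments likewise gives ≥ 1 in every case.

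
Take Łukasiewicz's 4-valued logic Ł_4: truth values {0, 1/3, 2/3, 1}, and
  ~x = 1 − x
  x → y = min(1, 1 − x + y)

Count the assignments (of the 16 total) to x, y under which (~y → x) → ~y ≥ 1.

x = 0, y = 0 ↦ 1  ≥
x = 0, y = 1/3 ↦ 1  ≥
x = 0, y = 2/3 ↦ 2/3  <
x = 0, y = 1 ↦ 0  <
x = 1/3, y = 0 ↦ 1  ≥
x = 1/3, y = 1/3 ↦ 1  ≥
x = 1/3, y = 2/3 ↦ 1/3  <
x = 1/3, y = 1 ↦ 0  <
x = 2/3, y = 0 ↦ 1  ≥
x = 2/3, y = 1/3 ↦ 2/3  <
x = 2/3, y = 2/3 ↦ 1/3  <
x = 2/3, y = 1 ↦ 0  <
x = 1, y = 0 ↦ 1  ≥
x = 1, y = 1/3 ↦ 2/3  <
x = 1, y = 2/3 ↦ 1/3  <
x = 1, y = 1 ↦ 0  <
So 6 of the 16 assignments meet the threshold.

6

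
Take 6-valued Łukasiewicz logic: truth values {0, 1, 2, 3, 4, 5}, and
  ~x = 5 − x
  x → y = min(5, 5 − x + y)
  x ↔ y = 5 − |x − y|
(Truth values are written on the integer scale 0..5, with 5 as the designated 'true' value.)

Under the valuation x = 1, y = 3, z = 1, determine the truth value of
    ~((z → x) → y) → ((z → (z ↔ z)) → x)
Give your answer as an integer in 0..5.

4

z → x = 1 → 1 = 5
(z → x) → y = 5 → 3 = 3
~((z → x) → y) = ~3 = 2
z ↔ z = 1 ↔ 1 = 5
z → (z ↔ z) = 1 → 5 = 5
(z → (z ↔ z)) → x = 5 → 1 = 1
~((z → x) → y) → ((z → (z ↔ z)) → x) = 2 → 1 = 4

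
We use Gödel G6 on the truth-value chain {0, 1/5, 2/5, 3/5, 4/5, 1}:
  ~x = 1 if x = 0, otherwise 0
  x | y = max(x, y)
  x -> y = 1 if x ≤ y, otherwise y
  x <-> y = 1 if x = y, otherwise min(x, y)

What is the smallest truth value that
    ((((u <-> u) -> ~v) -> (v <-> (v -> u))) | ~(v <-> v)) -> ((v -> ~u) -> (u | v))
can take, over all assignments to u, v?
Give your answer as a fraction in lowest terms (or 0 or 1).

1/5

Take u = 0, v = 1/5:
u <-> u = 0 <-> 0 = 1
~v = ~1/5 = 0
(u <-> u) -> ~v = 1 -> 0 = 0
v -> u = 1/5 -> 0 = 0
v <-> (v -> u) = 1/5 <-> 0 = 0
((u <-> u) -> ~v) -> (v <-> (v -> u)) = 0 -> 0 = 1
v <-> v = 1/5 <-> 1/5 = 1
~(v <-> v) = ~1 = 0
(((u <-> u) -> ~v) -> (v <-> (v -> u))) | ~(v <-> v) = 1 | 0 = 1
~u = ~0 = 1
v -> ~u = 1/5 -> 1 = 1
u | v = 0 | 1/5 = 1/5
(v -> ~u) -> (u | v) = 1 -> 1/5 = 1/5
((((u <-> u) -> ~v) -> (v <-> (v -> u))) | ~(v <-> v)) -> ((v -> ~u) -> (u | v)) = 1 -> 1/5 = 1/5
No assignment yields a value below 1/5, so this is the minimum.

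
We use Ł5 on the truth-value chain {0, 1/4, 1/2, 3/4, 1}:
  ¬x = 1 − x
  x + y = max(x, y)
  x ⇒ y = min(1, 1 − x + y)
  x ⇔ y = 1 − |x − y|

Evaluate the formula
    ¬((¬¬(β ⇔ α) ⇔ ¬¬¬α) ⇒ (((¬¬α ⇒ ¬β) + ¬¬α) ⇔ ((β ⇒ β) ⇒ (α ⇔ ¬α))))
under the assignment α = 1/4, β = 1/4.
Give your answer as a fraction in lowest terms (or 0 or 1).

1/4

β ⇔ α = 1/4 ⇔ 1/4 = 1
¬(β ⇔ α) = ¬1 = 0
¬¬(β ⇔ α) = ¬0 = 1
¬α = ¬1/4 = 3/4
¬¬α = ¬3/4 = 1/4
¬¬¬α = ¬1/4 = 3/4
¬¬(β ⇔ α) ⇔ ¬¬¬α = 1 ⇔ 3/4 = 3/4
¬α = ¬1/4 = 3/4
¬¬α = ¬3/4 = 1/4
¬β = ¬1/4 = 3/4
¬¬α ⇒ ¬β = 1/4 ⇒ 3/4 = 1
¬α = ¬1/4 = 3/4
¬¬α = ¬3/4 = 1/4
(¬¬α ⇒ ¬β) + ¬¬α = 1 + 1/4 = 1
β ⇒ β = 1/4 ⇒ 1/4 = 1
¬α = ¬1/4 = 3/4
α ⇔ ¬α = 1/4 ⇔ 3/4 = 1/2
(β ⇒ β) ⇒ (α ⇔ ¬α) = 1 ⇒ 1/2 = 1/2
((¬¬α ⇒ ¬β) + ¬¬α) ⇔ ((β ⇒ β) ⇒ (α ⇔ ¬α)) = 1 ⇔ 1/2 = 1/2
(¬¬(β ⇔ α) ⇔ ¬¬¬α) ⇒ (((¬¬α ⇒ ¬β) + ¬¬α) ⇔ ((β ⇒ β) ⇒ (α ⇔ ¬α))) = 3/4 ⇒ 1/2 = 3/4
¬((¬¬(β ⇔ α) ⇔ ¬¬¬α) ⇒ (((¬¬α ⇒ ¬β) + ¬¬α) ⇔ ((β ⇒ β) ⇒ (α ⇔ ¬α)))) = ¬3/4 = 1/4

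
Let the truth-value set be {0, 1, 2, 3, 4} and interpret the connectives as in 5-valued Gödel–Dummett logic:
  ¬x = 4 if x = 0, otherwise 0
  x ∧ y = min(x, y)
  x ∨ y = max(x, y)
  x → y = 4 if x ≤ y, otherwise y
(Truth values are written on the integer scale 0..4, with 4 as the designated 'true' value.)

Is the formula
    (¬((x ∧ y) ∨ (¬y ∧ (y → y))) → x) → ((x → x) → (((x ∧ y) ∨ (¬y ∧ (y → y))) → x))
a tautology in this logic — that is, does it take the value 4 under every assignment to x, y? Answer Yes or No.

No

Counterexample: take x = 0, y = 0.
x ∧ y = 0 ∧ 0 = 0
¬y = ¬0 = 4
y → y = 0 → 0 = 4
¬y ∧ (y → y) = 4 ∧ 4 = 4
(x ∧ y) ∨ (¬y ∧ (y → y)) = 0 ∨ 4 = 4
¬((x ∧ y) ∨ (¬y ∧ (y → y))) = ¬4 = 0
¬((x ∧ y) ∨ (¬y ∧ (y → y))) → x = 0 → 0 = 4
x → x = 0 → 0 = 4
x ∧ y = 0 ∧ 0 = 0
¬y = ¬0 = 4
y → y = 0 → 0 = 4
¬y ∧ (y → y) = 4 ∧ 4 = 4
(x ∧ y) ∨ (¬y ∧ (y → y)) = 0 ∨ 4 = 4
((x ∧ y) ∨ (¬y ∧ (y → y))) → x = 4 → 0 = 0
(x → x) → (((x ∧ y) ∨ (¬y ∧ (y → y))) → x) = 4 → 0 = 0
(¬((x ∧ y) ∨ (¬y ∧ (y → y))) → x) → ((x → x) → (((x ∧ y) ∨ (¬y ∧ (y → y))) → x)) = 4 → 0 = 0
This gives 0 ≠ 4.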